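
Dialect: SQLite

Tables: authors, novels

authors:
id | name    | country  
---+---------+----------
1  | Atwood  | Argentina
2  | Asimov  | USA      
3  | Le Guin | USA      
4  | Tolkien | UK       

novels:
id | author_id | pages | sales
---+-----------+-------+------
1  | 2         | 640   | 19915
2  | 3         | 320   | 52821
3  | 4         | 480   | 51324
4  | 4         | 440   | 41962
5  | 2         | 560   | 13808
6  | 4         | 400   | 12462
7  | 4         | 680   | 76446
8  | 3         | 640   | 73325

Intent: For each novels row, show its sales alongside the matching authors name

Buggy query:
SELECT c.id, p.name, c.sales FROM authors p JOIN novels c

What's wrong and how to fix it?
Bug: Missing join condition: each novels row is matched to all authors rows instead of just its own

Fix: Specify the join condition linking the foreign key to the parent id

Corrected query:
SELECT c.id, p.name, c.sales FROM authors p JOIN novels c ON c.author_id = p.id

Result:
id | name    | sales
---+---------+------
1  | Asimov  | 19915
2  | Le Guin | 52821
3  | Tolkien | 51324
4  | Tolkien | 41962
5  | Asimov  | 13808
6  | Tolkien | 12462
7  | Tolkien | 76446
8  | Le Guin | 73325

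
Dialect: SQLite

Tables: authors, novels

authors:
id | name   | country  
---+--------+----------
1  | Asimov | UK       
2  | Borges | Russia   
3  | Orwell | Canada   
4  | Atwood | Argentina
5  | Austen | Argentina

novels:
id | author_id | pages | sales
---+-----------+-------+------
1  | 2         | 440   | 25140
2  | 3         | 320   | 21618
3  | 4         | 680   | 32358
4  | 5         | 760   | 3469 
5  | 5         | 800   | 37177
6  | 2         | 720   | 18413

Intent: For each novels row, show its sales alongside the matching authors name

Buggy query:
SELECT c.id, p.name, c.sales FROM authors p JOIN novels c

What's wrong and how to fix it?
Bug: Missing join condition: each novels row is matched to all authors rows instead of just its own

Fix: Specify the join condition linking the foreign key to the parent id

Corrected query:
SELECT c.id, p.name, c.sales FROM authors p JOIN novels c ON c.author_id = p.id

Result:
id | name   | sales
---+--------+------
1  | Borges | 25140
2  | Orwell | 21618
3  | Atwood | 32358
4  | Austen | 3469 
5  | Austen | 37177
6  | Borges | 18413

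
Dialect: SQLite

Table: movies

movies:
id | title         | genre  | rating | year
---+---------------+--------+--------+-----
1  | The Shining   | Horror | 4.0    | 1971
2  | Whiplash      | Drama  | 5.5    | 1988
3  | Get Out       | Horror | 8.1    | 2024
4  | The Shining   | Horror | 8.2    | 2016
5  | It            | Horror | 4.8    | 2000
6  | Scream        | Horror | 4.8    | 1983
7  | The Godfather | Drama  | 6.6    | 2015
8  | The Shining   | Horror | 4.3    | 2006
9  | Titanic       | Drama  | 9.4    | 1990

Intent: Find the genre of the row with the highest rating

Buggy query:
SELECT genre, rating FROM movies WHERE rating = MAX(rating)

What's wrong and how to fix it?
Bug: WHERE is evaluated per row; an aggregate over the whole table isn't defined there

Fix: Wrap MAX in a scalar subquery so WHERE compares against a single value

Corrected query:
SELECT genre, rating FROM movies WHERE rating = (SELECT MAX(rating) FROM movies)

Result:
genre | rating
------+-------
Drama | 9.4   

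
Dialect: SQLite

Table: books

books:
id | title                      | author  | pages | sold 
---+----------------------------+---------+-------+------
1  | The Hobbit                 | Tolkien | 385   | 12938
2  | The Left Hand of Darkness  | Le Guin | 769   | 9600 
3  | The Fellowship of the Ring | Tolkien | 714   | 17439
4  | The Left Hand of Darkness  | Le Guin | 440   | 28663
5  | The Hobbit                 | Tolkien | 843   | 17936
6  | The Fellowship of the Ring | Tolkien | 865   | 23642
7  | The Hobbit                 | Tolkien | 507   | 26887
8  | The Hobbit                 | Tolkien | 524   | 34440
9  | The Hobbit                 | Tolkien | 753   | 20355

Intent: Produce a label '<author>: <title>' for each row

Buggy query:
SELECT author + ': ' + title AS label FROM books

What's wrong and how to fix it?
Bug: '+' is numeric addition; on text columns SQLite converts them to 0 instead of concatenating

Fix: Use the || operator for string concatenation

Corrected query:
SELECT author || ': ' || title AS label FROM books

Result:
label                              
-----------------------------------
Tolkien: The Hobbit                
Le Guin: The Left Hand of Darkness 
Tolkien: The Fellowship of the Ring
Le Guin: The Left Hand of Darkness 
Tolkien: The Hobbit                
Tolkien: The Fellowship of the Ring
Tolkien: The Hobbit                
Tolkien: The Hobbit                
Tolkien: The Hobbit                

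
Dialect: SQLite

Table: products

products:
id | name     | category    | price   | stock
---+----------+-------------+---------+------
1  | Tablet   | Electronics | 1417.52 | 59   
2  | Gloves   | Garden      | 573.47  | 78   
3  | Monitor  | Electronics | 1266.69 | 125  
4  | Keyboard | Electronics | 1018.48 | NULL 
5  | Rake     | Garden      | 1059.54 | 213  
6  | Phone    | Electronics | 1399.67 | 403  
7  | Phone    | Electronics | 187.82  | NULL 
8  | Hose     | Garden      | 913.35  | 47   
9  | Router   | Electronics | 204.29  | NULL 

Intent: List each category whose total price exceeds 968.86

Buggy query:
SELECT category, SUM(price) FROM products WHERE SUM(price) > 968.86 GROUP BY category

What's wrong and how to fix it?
Bug: Aggregate functions cannot appear in a WHERE clause

Fix: Use HAVING (which filters groups after aggregation) instead of WHERE

Corrected query:
SELECT category, SUM(price) FROM products GROUP BY category HAVING SUM(price) > 968.86

Result:
category    | SUM(price)
------------+-----------
Electronics | 5494.47   
Garden      | 2546.36   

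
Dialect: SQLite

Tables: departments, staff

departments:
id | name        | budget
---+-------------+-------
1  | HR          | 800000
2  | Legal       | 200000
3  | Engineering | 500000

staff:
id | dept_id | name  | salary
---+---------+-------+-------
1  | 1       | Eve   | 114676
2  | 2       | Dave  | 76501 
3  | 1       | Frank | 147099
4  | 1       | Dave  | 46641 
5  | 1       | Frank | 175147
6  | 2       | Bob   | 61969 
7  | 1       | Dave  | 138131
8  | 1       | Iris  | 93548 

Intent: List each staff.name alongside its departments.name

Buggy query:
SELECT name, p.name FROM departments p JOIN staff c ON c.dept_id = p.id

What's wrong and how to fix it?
Bug: Both tables have a 'name' column; the unqualified reference is ambiguous

Fix: Qualify the column with its table alias (c.name)

Corrected query:
SELECT c.name, p.name FROM departments p JOIN staff c ON c.dept_id = p.id

Result:
name  | name 
------+------
Eve   | HR   
Dave  | Legal
Frank | HR   
Dave  | HR   
Frank | HR   
Bob   | Legal
Dave  | HR   
Iris  | HR   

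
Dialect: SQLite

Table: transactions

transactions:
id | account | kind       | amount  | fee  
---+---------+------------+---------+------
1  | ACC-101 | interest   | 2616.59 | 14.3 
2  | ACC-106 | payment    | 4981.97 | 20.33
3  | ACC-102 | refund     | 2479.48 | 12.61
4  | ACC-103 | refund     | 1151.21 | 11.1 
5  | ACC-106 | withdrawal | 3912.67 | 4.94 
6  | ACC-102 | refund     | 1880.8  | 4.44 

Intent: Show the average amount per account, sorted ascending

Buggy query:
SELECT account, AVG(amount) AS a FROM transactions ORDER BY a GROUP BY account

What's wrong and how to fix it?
Bug: GROUP BY must precede ORDER BY

Fix: Reorder: SELECT … FROM … GROUP BY … ORDER BY …

Corrected query:
SELECT account, AVG(amount) AS a FROM transactions GROUP BY account ORDER BY a

Result:
account | a      
--------+--------
ACC-103 | 1151.21
ACC-102 | 2180.14
ACC-101 | 2616.59
ACC-106 | 4447.32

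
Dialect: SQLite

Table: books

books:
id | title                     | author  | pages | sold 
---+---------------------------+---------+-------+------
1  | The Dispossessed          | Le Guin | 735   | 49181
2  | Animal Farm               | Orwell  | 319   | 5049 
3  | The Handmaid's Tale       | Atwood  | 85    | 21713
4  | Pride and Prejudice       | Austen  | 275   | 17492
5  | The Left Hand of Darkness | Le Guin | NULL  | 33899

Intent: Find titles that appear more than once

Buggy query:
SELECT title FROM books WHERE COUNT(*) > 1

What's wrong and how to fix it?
Bug: WHERE can't reference COUNT(*); aggregates are computed after WHERE

Fix: Group first, then use HAVING for the count condition

Corrected query:
SELECT title FROM books GROUP BY title HAVING COUNT(*) > 1

Result:
(no rows)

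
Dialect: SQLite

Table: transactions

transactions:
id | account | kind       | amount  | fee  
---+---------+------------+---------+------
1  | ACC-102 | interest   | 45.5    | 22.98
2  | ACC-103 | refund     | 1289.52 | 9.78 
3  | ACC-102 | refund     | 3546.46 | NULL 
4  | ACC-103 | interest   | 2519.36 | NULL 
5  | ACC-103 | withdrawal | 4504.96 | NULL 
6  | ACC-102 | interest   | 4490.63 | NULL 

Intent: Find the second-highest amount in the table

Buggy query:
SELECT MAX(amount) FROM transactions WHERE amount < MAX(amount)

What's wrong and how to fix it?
Bug: MAX(amount) on the right of the comparison is an aggregate-in-WHERE error

Fix: Put the inner MAX in a scalar subquery

Corrected query:
SELECT MAX(amount) FROM transactions WHERE amount < (SELECT MAX(amount) FROM transactions)

Result:
MAX(amount)
-----------
4490.63    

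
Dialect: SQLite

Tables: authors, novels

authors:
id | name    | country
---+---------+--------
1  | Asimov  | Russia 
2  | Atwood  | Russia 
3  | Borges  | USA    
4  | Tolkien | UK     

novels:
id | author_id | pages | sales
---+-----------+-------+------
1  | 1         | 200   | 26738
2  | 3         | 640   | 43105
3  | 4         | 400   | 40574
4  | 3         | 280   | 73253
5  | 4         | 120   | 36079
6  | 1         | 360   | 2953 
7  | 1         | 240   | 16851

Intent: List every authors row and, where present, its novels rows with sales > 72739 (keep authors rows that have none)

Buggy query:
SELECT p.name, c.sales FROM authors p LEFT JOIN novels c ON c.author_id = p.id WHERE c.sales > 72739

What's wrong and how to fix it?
Bug: Filtering c.sales in WHERE discards the NULL rows produced by LEFT JOIN, turning it into an inner join

Fix: Put 'c.sales > 72739' in the JOIN's ON clause instead of WHERE

Corrected query:
SELECT p.name, c.sales FROM authors p LEFT JOIN novels c ON c.author_id = p.id AND c.sales > 72739

Result:
name    | sales
--------+------
Asimov  | NULL 
Atwood  | NULL 
Borges  | 73253
Tolkien | NULL 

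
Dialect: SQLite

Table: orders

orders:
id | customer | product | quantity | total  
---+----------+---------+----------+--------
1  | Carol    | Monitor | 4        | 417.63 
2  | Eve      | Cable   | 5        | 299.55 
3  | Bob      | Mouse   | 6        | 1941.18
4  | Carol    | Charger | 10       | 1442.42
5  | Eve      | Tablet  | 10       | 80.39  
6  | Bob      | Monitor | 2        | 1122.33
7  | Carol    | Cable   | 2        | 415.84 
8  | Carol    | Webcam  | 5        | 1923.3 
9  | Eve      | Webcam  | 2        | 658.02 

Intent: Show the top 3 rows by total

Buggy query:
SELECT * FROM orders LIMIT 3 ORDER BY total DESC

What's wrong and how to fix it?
Bug: LIMIT must come after ORDER BY

Fix: Swap the clauses: ORDER BY first, then LIMIT

Corrected query:
SELECT * FROM orders ORDER BY total DESC LIMIT 3

Result:
id | customer | product | quantity | total  
---+----------+---------+----------+--------
3  | Bob      | Mouse   | 6        | 1941.18
8  | Carol    | Webcam  | 5        | 1923.3 
4  | Carol    | Charger | 10       | 1442.42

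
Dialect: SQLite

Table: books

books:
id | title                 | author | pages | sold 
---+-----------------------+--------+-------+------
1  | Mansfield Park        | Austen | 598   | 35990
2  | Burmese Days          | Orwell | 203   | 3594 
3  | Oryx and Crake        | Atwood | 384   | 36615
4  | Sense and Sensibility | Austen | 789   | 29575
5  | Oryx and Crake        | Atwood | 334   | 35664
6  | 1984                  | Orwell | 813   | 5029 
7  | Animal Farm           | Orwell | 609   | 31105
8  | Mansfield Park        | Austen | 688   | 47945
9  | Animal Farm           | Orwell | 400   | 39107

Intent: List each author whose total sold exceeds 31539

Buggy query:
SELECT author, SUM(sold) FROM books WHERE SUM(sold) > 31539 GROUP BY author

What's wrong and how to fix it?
Bug: Aggregate functions cannot appear in a WHERE clause

Fix: Move the aggregate condition to a HAVING clause

Corrected query:
SELECT author, SUM(sold) FROM books GROUP BY author HAVING SUM(sold) > 31539

Result:
author | SUM(sold)
-------+----------
Atwood | 72279    
Austen | 113510   
Orwell | 78835    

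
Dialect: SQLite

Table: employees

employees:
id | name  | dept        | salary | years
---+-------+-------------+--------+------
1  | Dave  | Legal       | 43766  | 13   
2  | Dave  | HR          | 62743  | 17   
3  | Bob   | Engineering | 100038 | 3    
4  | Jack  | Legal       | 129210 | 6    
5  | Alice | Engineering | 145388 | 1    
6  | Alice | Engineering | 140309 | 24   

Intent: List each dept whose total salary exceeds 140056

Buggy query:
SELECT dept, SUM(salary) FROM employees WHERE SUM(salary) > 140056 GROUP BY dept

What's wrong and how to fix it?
Bug: Aggregate functions cannot appear in a WHERE clause

Fix: Use HAVING (which filters groups after aggregation) instead of WHERE

Corrected query:
SELECT dept, SUM(salary) FROM employees GROUP BY dept HAVING SUM(salary) > 140056

Result:
dept        | SUM(salary)
------------+------------
Engineering | 385735     
Legal       | 172976     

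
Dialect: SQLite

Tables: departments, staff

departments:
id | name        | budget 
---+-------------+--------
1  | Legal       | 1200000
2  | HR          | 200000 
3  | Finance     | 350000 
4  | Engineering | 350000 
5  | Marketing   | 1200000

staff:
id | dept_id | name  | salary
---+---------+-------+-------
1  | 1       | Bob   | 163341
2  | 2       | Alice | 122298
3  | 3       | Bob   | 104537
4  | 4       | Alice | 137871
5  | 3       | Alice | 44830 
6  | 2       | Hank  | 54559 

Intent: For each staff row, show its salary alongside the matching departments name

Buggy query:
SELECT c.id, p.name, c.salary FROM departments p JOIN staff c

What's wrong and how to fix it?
Bug: Missing join condition: each staff row is matched to all departments rows instead of just its own

Fix: Add ON c.dept_id = p.id to the JOIN

Corrected query:
SELECT c.id, p.name, c.salary FROM departments p JOIN staff c ON c.dept_id = p.id

Result:
id | name        | salary
---+-------------+-------
1  | Legal       | 163341
2  | HR          | 122298
3  | Finance     | 104537
4  | Engineering | 137871
5  | Finance     | 44830 
6  | HR          | 54559 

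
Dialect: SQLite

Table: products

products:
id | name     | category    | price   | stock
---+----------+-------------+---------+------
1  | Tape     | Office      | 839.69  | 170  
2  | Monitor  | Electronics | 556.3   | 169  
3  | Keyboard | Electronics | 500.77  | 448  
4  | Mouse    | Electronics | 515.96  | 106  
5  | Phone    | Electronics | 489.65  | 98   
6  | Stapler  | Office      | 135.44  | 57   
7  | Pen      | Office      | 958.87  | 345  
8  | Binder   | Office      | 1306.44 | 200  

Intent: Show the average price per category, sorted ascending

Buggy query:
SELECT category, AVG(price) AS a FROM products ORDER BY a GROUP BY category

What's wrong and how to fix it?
Bug: GROUP BY must precede ORDER BY

Fix: Reorder: SELECT … FROM … GROUP BY … ORDER BY …

Corrected query:
SELECT category, AVG(price) AS a FROM products GROUP BY category ORDER BY a

Result:
category    | a     
------------+-------
Electronics | 515.67
Office      | 810.11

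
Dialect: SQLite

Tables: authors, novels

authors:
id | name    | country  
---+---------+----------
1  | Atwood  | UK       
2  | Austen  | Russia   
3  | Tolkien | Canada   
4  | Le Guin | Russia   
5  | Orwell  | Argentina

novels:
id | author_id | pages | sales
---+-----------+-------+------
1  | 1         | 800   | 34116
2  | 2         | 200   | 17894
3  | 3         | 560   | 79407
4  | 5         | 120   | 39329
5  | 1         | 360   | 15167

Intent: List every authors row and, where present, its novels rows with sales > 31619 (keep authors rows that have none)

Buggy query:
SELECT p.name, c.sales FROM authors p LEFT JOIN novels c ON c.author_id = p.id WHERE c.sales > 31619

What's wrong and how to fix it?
Bug: Filtering c.sales in WHERE discards the NULL rows produced by LEFT JOIN, turning it into an inner join

Fix: Move the right-table condition into the ON clause so unmatched parents are kept

Corrected query:
SELECT p.name, c.sales FROM authors p LEFT JOIN novels c ON c.author_id = p.id AND c.sales > 31619

Result:
name    | sales
--------+------
Atwood  | 34116
Austen  | NULL 
Tolkien | 79407
Le Guin | NULL 
Orwell  | 39329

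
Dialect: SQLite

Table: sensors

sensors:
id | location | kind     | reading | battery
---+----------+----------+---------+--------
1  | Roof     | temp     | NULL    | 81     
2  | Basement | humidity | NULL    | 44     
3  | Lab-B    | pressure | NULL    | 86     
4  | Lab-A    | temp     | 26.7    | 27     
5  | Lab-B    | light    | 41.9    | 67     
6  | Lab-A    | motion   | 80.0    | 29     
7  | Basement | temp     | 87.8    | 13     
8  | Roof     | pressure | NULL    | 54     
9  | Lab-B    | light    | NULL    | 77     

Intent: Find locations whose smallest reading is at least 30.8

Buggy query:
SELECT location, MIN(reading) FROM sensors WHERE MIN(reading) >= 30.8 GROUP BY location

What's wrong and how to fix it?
Bug: MIN() in WHERE is a misuse of aggregate

Fix: Replace WHERE with HAVING after the GROUP BY

Corrected query:
SELECT location, MIN(reading) FROM sensors GROUP BY location HAVING MIN(reading) >= 30.8

Result:
location | MIN(reading)
---------+-------------
Basement | 87.8        
Lab-B    | 41.9        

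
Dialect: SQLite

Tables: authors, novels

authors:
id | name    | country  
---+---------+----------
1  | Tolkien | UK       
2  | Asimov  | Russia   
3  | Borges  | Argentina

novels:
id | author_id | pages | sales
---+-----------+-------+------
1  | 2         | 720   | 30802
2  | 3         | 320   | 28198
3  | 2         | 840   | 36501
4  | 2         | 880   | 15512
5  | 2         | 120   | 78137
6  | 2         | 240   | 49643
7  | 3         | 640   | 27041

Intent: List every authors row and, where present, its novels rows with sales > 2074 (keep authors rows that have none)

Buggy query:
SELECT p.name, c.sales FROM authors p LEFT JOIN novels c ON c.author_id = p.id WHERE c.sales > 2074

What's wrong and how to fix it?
Bug: A WHERE condition on the right-hand table after LEFT JOIN drops unmatched parents

Fix: Move the right-table condition into the ON clause so unmatched parents are kept

Corrected query:
SELECT p.name, c.sales FROM authors p LEFT JOIN novels c ON c.author_id = p.id AND c.sales > 2074

Result:
name    | sales
--------+------
Tolkien | NULL 
Asimov  | 15512
Asimov  | 30802
Asimov  | 36501
Asimov  | 49643
Asimov  | 78137
Borges  | 27041
Borges  | 28198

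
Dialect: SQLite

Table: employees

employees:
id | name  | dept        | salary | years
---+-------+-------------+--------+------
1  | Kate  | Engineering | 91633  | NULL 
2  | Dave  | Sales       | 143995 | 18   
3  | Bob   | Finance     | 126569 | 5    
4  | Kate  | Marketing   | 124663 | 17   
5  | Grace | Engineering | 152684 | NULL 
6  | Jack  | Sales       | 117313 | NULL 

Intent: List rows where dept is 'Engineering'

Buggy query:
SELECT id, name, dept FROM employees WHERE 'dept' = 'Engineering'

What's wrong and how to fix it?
Bug: Single quotes denote string literals in SQL; the column name is being compared as a constant string

Fix: Reference the column as dept without single quotes

Corrected query:
SELECT id, name, dept FROM employees WHERE dept = 'Engineering'

Result:
id | name  | dept       
---+-------+------------
1  | Kate  | Engineering
5  | Grace | Engineering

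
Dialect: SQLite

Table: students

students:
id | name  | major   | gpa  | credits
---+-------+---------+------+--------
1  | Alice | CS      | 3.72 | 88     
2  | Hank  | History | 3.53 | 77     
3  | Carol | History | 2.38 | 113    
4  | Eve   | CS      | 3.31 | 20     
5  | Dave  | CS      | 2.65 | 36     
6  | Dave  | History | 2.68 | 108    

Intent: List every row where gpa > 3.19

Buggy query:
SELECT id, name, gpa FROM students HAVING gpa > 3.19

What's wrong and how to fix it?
Bug: HAVING filters the output of aggregation, but this query has no GROUP BY and no aggregate functions, so SQLite rejects it (HAVING clause on a non-aggregate query); the condition here is per row

Fix: Use WHERE for row-level filtering

Corrected query:
SELECT id, name, gpa FROM students WHERE gpa > 3.19

Result:
id | name  | gpa 
---+-------+-----
1  | Alice | 3.72
2  | Hank  | 3.53
4  | Eve   | 3.31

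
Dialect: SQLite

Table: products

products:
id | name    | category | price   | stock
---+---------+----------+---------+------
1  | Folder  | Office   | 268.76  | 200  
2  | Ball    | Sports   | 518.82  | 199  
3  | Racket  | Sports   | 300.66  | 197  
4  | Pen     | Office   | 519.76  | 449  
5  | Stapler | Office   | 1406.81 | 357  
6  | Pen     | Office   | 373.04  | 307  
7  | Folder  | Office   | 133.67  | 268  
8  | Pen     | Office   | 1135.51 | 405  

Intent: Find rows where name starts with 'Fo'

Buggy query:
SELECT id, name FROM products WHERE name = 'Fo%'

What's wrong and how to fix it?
Bug: '=' compares the literal string including the % character; pattern matching needs LIKE

Fix: Replace '=' with LIKE so 'Fo%' is treated as a pattern

Corrected query:
SELECT id, name FROM products WHERE name LIKE 'Fo%'

Result:
id | name  
---+-------
1  | Folder
7  | Folder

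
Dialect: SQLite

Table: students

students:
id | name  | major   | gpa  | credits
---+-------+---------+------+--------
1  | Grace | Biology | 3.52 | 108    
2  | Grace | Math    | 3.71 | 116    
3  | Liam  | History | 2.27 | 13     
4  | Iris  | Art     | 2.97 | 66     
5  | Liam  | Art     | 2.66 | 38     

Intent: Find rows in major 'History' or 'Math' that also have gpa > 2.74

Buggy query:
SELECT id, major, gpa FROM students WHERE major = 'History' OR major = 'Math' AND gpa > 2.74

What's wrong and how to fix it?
Bug: Without parentheses, AND is evaluated before OR, so the gpa filter only applies to the 'Math' branch

Fix: Group the OR with parentheses (or use IN), then AND the threshold

Corrected query:
SELECT id, major, gpa FROM students WHERE (major = 'History' OR major = 'Math') AND gpa > 2.74

Result:
id | major | gpa 
---+-------+-----
2  | Math  | 3.71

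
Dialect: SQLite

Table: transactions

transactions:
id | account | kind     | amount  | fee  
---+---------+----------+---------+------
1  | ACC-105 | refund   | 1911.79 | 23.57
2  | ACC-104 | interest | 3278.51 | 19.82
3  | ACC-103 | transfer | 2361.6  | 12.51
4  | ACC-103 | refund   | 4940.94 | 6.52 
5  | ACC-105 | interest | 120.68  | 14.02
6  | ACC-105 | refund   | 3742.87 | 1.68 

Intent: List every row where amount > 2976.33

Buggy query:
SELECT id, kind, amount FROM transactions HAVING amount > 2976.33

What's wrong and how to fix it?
Bug: This is a non-aggregate query (no GROUP BY, no aggregates), so in SQLite the HAVING clause is invalid here; a row-level condition belongs in WHERE

Fix: Use WHERE for row-level filtering

Corrected query:
SELECT id, kind, amount FROM transactions WHERE amount > 2976.33

Result:
id | kind     | amount 
---+----------+--------
2  | interest | 3278.51
4  | refund   | 4940.94
6  | refund   | 3742.87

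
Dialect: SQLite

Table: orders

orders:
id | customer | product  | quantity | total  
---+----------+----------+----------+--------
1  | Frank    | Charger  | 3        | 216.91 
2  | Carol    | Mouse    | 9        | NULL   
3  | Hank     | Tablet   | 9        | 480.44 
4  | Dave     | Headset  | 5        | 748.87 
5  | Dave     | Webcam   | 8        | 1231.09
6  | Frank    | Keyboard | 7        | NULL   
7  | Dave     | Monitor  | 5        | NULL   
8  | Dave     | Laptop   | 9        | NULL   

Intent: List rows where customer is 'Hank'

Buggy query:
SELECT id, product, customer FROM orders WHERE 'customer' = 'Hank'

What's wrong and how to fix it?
Bug: 'customer' in single quotes is a string literal, not the column; the comparison is literal-vs-literal and never true

Fix: Reference the column as customer without single quotes

Corrected query:
SELECT id, product, customer FROM orders WHERE customer = 'Hank'

Result:
id | product | customer
---+---------+---------
3  | Tablet  | Hank    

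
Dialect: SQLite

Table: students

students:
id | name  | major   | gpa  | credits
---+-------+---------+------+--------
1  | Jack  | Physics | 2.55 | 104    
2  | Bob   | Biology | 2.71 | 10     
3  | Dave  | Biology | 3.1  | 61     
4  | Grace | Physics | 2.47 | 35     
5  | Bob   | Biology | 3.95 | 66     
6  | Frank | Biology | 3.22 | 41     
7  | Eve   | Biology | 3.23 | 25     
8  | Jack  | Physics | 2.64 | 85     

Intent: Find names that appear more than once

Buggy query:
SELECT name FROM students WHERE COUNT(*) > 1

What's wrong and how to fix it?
Bug: WHERE can't reference COUNT(*); aggregates are computed after WHERE

Fix: GROUP BY name, then filter groups with HAVING COUNT(*) > 1

Corrected query:
SELECT name FROM students GROUP BY name HAVING COUNT(*) > 1

Result:
name
----
Bob 
Jack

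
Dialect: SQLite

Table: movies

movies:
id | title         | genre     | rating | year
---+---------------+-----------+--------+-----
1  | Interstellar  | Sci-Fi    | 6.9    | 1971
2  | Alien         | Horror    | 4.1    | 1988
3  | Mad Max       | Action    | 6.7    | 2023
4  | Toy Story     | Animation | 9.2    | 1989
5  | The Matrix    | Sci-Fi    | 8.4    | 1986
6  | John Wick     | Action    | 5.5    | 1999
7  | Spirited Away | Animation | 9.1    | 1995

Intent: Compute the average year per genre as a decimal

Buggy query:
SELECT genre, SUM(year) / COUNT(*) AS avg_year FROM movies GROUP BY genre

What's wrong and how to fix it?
Bug: SUM(year) and COUNT(*) are both integers; the division truncates the fractional part

Fix: Cast one side to REAL so the division keeps the fractional part

Corrected query:
SELECT genre, SUM(year) * 1.0 / COUNT(*) AS avg_year FROM movies GROUP BY genre

Result:
genre     | avg_year
----------+---------
Action    | 2011    
Animation | 1992    
Horror    | 1988    
Sci-Fi    | 1978.5  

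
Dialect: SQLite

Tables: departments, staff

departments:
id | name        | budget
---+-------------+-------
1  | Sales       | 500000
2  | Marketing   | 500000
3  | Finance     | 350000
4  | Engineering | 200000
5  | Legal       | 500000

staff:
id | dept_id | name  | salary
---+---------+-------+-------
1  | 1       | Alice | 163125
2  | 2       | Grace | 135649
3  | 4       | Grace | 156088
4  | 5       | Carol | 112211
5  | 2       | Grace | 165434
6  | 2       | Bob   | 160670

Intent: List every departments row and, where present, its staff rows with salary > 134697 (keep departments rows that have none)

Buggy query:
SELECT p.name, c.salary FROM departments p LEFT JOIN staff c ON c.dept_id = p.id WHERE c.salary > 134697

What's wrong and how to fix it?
Bug: Filtering c.salary in WHERE discards the NULL rows produced by LEFT JOIN, turning it into an inner join

Fix: Move the right-table condition into the ON clause so unmatched parents are kept

Corrected query:
SELECT p.name, c.salary FROM departments p LEFT JOIN staff c ON c.dept_id = p.id AND c.salary > 134697

Result:
name        | salary
------------+-------
Sales       | 163125
Marketing   | 135649
Marketing   | 160670
Marketing   | 165434
Finance     | NULL  
Engineering | 156088
Legal       | NULL  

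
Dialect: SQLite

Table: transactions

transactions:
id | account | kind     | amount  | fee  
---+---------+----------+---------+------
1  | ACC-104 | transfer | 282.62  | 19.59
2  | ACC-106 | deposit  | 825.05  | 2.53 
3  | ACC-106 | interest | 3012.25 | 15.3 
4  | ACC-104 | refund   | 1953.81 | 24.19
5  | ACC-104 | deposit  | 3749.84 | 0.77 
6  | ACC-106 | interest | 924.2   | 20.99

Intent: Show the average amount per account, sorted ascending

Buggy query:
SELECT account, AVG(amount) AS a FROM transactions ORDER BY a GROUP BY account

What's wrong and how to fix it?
Bug: ORDER BY appears before GROUP BY; SQL clause order requires GROUP BY first

Fix: Move ORDER BY to the end, after GROUP BY

Corrected query:
SELECT account, AVG(amount) AS a FROM transactions GROUP BY account ORDER BY a

Result:
account | a          
--------+------------
ACC-106 | 1587.166667
ACC-104 | 1995.423333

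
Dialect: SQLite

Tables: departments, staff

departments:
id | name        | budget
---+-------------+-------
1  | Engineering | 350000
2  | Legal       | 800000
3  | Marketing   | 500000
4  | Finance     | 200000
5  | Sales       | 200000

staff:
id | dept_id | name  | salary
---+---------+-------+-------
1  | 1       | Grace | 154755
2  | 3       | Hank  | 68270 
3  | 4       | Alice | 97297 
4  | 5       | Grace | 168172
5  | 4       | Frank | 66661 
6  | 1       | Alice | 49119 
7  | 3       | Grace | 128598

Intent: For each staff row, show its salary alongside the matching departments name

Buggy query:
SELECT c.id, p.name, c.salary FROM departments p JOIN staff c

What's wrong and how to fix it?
Bug: Missing join condition: each staff row is matched to all departments rows instead of just its own

Fix: Add ON c.dept_id = p.id to the JOIN

Corrected query:
SELECT c.id, p.name, c.salary FROM departments p JOIN staff c ON c.dept_id = p.id

Result:
id | name        | salary
---+-------------+-------
1  | Engineering | 154755
2  | Marketing   | 68270 
3  | Finance     | 97297 
4  | Sales       | 168172
5  | Finance     | 66661 
6  | Engineering | 49119 
7  | Marketing   | 128598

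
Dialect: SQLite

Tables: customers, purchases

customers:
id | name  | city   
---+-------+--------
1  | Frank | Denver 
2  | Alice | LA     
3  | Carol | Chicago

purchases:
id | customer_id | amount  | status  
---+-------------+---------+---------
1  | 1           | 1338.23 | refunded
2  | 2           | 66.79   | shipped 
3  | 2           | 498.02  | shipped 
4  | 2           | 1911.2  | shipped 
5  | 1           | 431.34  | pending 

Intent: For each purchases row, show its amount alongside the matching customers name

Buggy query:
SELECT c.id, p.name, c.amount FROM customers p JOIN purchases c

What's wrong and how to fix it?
Bug: Missing join condition: each purchases row is matched to all customers rows instead of just its own

Fix: Add ON c.customer_id = p.id to the JOIN

Corrected query:
SELECT c.id, p.name, c.amount FROM customers p JOIN purchases c ON c.customer_id = p.id

Result:
id | name  | amount 
---+-------+--------
1  | Frank | 1338.23
2  | Alice | 66.79  
3  | Alice | 498.02 
4  | Alice | 1911.2 
5  | Frank | 431.34 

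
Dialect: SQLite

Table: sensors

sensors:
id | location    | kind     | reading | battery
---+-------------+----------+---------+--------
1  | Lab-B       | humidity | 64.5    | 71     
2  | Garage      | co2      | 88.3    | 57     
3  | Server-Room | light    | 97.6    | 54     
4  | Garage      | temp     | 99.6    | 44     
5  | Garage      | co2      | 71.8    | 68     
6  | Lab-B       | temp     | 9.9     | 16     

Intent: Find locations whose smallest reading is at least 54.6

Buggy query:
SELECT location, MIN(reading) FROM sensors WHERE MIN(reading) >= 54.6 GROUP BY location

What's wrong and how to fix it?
Bug: MIN() in WHERE is a misuse of aggregate

Fix: Replace WHERE with HAVING after the GROUP BY

Corrected query:
SELECT location, MIN(reading) FROM sensors GROUP BY location HAVING MIN(reading) >= 54.6

Result:
location    | MIN(reading)
------------+-------------
Garage      | 71.8        
Server-Room | 97.6        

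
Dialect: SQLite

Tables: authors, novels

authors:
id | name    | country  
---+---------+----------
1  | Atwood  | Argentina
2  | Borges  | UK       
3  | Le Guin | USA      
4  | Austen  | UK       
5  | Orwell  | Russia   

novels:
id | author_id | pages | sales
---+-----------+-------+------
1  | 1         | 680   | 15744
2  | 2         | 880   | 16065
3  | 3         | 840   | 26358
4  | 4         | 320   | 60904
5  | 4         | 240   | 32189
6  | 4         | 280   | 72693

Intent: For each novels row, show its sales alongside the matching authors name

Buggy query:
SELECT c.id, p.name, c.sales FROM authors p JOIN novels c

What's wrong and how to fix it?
Bug: JOIN with no ON clause produces a cartesian product; every novels row pairs with every authors row

Fix: Specify the join condition linking the foreign key to the parent id

Corrected query:
SELECT c.id, p.name, c.sales FROM authors p JOIN novels c ON c.author_id = p.id

Result:
id | name    | sales
---+---------+------
1  | Atwood  | 15744
2  | Borges  | 16065
3  | Le Guin | 26358
4  | Austen  | 60904
5  | Austen  | 32189
6  | Austen  | 72693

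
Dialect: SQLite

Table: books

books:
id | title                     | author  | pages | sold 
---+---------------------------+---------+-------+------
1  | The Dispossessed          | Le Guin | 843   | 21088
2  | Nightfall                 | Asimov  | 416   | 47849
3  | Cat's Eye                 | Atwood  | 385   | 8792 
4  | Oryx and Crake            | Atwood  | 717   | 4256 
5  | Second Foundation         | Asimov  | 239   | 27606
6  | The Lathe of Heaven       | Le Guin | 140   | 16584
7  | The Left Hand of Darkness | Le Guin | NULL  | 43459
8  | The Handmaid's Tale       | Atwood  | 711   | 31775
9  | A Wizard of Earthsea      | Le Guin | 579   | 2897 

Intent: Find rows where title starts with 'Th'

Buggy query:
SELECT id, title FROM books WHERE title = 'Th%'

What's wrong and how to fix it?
Bug: Wildcards only work with LIKE; '=' treats '%' as a literal character

Fix: Use LIKE for wildcard pattern matching

Corrected query:
SELECT id, title FROM books WHERE title LIKE 'Th%'

Result:
id | title                    
---+--------------------------
1  | The Dispossessed         
6  | The Lathe of Heaven      
7  | The Left Hand of Darkness
8  | The Handmaid's Tale      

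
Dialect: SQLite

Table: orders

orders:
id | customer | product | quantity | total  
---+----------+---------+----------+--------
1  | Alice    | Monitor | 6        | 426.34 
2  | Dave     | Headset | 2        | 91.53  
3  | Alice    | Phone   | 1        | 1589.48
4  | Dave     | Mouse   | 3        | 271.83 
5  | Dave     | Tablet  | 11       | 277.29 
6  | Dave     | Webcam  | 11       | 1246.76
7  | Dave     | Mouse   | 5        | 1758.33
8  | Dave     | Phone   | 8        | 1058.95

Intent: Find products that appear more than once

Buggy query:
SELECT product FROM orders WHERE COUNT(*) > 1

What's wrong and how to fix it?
Bug: COUNT(*) is an aggregate and cannot be used in WHERE

Fix: Group first, then use HAVING for the count condition

Corrected query:
SELECT product FROM orders GROUP BY product HAVING COUNT(*) > 1

Result:
product
-------
Mouse  
Phone  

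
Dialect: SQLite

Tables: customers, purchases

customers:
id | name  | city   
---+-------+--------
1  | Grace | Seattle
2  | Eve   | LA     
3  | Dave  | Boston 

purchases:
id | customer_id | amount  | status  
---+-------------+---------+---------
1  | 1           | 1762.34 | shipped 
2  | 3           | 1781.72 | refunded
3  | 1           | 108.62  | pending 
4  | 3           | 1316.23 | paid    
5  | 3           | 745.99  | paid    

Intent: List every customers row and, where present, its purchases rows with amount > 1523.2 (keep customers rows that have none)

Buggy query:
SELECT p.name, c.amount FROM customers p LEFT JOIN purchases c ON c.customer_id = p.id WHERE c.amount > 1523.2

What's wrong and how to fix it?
Bug: Filtering c.amount in WHERE discards the NULL rows produced by LEFT JOIN, turning it into an inner join

Fix: Move the right-table condition into the ON clause so unmatched parents are kept

Corrected query:
SELECT p.name, c.amount FROM customers p LEFT JOIN purchases c ON c.customer_id = p.id AND c.amount > 1523.2

Result:
name  | amount 
------+--------
Grace | 1762.34
Eve   | NULL   
Dave  | 1781.72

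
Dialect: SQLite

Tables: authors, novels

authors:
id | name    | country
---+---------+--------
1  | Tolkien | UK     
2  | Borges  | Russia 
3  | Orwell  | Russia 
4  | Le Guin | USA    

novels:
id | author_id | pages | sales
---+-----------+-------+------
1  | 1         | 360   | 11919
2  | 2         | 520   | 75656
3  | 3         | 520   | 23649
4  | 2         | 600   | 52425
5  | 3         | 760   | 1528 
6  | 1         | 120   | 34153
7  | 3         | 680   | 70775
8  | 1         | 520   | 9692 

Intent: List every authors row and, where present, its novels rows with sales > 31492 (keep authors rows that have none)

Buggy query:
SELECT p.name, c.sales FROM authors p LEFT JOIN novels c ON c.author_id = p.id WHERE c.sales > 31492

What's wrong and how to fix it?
Bug: A WHERE condition on the right-hand table after LEFT JOIN drops unmatched parents

Fix: Put 'c.sales > 31492' in the JOIN's ON clause instead of WHERE

Corrected query:
SELECT p.name, c.sales FROM authors p LEFT JOIN novels c ON c.author_id = p.id AND c.sales > 31492

Result:
name    | sales
--------+------
Tolkien | 34153
Borges  | 52425
Borges  | 75656
Orwell  | 70775
Le Guin | NULL 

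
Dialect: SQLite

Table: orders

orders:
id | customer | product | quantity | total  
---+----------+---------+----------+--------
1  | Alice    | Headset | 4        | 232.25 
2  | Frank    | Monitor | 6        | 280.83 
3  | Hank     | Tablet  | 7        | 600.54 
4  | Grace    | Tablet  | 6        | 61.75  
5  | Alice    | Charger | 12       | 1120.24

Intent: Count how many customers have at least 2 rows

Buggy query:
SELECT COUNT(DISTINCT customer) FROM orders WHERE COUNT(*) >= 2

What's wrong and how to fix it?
Bug: WHERE filters individual rows, not groups, so a group-level COUNT is invalid there

Fix: Use a subquery that GROUPs and filters with HAVING, then count its rows

Corrected query:
SELECT COUNT(*) FROM (SELECT customer FROM orders GROUP BY customer HAVING COUNT(*) >= 2)

Result:
COUNT(*)
--------
1       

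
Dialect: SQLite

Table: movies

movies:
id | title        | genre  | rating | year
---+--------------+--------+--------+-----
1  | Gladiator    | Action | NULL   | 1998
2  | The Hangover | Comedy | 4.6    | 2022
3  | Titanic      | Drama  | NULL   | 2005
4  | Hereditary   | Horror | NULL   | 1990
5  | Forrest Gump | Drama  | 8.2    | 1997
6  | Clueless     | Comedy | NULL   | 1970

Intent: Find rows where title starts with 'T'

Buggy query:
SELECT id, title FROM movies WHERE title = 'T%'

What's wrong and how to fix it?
Bug: Wildcards only work with LIKE; '=' treats '%' as a literal character

Fix: Use LIKE for wildcard pattern matching

Corrected query:
SELECT id, title FROM movies WHERE title LIKE 'T%'

Result:
id | title       
---+-------------
2  | The Hangover
3  | Titanic     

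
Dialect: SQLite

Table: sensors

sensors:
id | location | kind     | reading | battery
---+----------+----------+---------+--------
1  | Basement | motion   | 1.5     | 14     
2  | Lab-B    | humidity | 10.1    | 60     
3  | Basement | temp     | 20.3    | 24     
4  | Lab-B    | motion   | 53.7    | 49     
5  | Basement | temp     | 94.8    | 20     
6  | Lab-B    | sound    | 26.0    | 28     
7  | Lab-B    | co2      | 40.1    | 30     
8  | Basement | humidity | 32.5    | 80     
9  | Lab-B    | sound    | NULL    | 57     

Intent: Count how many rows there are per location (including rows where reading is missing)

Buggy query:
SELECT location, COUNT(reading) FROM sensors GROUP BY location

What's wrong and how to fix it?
Bug: COUNT(reading) skips NULLs, so groups with missing reading are undercounted

Fix: Use COUNT(*) to count all rows regardless of NULL

Corrected query:
SELECT location, COUNT(*) FROM sensors GROUP BY location

Result:
location | COUNT(*)
---------+---------
Basement | 4       
Lab-B    | 5       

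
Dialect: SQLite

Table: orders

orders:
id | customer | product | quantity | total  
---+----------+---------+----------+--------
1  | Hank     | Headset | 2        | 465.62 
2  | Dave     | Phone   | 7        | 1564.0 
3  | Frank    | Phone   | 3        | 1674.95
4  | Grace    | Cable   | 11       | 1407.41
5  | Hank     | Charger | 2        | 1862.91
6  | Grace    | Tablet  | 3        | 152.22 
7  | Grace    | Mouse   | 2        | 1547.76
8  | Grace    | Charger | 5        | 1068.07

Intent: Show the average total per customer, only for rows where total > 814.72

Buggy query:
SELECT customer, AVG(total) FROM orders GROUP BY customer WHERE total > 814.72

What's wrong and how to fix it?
Bug: Row-level WHERE must come before GROUP BY in the clause order

Fix: Place WHERE between FROM and GROUP BY

Corrected query:
SELECT customer, AVG(total) FROM orders WHERE total > 814.72 GROUP BY customer

Result:
customer | AVG(total)
---------+-----------
Dave     | 1564      
Frank    | 1674.95   
Grace    | 1341.08   
Hank     | 1862.91   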